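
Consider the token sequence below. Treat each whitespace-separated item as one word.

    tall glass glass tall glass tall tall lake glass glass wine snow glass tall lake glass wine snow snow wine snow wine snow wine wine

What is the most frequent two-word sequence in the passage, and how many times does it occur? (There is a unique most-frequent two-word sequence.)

Bigram frequencies (highest first):
  wine snow: 4
  glass tall: 3
  snow wine: 3
  tall glass: 2
  glass glass: 2
  tall lake: 2
  … (6 more, each ≤ 2)

"wine snow", 4 times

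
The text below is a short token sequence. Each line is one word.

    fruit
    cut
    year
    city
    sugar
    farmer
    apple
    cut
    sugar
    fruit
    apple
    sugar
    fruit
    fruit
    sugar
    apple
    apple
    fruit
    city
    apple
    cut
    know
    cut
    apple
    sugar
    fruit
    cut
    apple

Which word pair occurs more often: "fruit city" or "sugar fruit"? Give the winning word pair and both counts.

"fruit city": 1 occurrence
"sugar fruit": 3 occurrences

"sugar fruit" (3 vs 1)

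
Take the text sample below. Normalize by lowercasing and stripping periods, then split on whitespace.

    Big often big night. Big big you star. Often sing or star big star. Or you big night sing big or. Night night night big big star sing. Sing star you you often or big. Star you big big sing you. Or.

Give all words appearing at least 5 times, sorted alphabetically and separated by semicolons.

Unigram counts meeting the condition (at least 5 times):
  big: 12
  night: 5
  or: 5
  sing: 5
  star: 6
  you: 6

big; night; or; sing; star; you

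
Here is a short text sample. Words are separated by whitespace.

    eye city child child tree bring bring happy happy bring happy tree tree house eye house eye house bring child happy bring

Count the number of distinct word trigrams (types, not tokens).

22 tokens → 20 trigram windows in total.
Repeated trigrams (each contributes count−1 duplicates):
  house eye house: 2
1 duplicate windows → 20 − 1 = 19 distinct.

19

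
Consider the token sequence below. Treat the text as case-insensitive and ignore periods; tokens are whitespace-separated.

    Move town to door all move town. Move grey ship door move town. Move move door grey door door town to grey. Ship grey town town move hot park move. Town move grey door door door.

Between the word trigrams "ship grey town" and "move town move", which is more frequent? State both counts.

"move town move" (3 vs 1)

"ship grey town": 1 occurrence
"move town move": 3 occurrences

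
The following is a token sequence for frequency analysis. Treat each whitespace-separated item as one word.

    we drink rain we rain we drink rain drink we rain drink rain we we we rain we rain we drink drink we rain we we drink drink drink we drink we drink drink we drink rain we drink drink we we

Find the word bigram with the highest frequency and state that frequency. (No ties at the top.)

"we drink", 8 times

Bigram frequencies (highest first):
  we drink: 8
  rain we: 7
  drink we: 6
  we rain: 5
  drink drink: 5
  drink rain: 4
  … (2 more, each ≤ 4)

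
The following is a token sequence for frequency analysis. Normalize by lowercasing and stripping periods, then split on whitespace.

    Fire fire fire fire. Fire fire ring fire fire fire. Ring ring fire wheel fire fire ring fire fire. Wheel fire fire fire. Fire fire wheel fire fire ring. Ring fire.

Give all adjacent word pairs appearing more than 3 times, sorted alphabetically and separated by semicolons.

Bigram counts meeting the condition (more than 3 times):
  fire fire: 14
  fire ring: 4
  ring fire: 4

fire fire; fire ring; ring fire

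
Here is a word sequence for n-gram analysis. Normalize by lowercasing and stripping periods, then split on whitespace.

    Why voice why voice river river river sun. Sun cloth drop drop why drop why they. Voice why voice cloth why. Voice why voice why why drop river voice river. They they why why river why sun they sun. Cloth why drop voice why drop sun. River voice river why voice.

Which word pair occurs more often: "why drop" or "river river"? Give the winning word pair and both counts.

"why drop": 4 occurrences
"river river": 2 occurrences

"why drop" (4 vs 2)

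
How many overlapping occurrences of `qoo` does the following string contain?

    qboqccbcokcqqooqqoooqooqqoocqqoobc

Sliding a length-3 window over the 34 characters (32 positions):
  position 13–15: qoo
  position 17–19: qoo
  position 21–23: qoo
  position 25–27: qoo
  position 30–32: qoo

5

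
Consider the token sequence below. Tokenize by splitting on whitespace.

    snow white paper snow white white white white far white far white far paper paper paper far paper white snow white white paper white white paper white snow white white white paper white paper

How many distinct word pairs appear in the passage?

34 tokens → 33 bigram windows in total.
Repeated bigrams (each contributes count−1 duplicates):
  white white: 7
  white paper: 5
  paper white: 4
  snow white: 4
  white far: 3
  far paper: 2
  far white: 2
  paper paper: 2
  … (1 more repeated)
22 duplicate windows → 33 − 22 = 11 distinct.

11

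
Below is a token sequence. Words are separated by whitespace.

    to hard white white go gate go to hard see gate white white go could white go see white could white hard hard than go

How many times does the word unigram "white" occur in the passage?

7

Scanning the 25 tokens for "white":
  position 3: white
  position 4: white
  position 12: white
  position 13: white
  position 16: white
  position 19: white
  position 21: white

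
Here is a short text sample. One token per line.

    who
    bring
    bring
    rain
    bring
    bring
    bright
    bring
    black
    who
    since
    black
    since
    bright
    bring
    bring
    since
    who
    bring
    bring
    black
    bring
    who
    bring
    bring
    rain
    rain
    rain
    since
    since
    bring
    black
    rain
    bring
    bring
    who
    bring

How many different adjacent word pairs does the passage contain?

21

37 tokens → 36 bigram windows in total.
Repeated bigrams (each contributes count−1 duplicates):
  bring bring: 6
  who bring: 4
  bring black: 3
  bright bring: 2
  bring rain: 2
  bring who: 2
  rain bring: 2
  rain rain: 2
15 duplicate windows → 36 − 15 = 21 distinct.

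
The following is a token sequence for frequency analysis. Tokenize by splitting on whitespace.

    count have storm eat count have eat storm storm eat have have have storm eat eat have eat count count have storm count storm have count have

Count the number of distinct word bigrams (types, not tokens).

27 tokens → 26 bigram windows in total.
Repeated bigrams (each contributes count−1 duplicates):
  count have: 4
  have storm: 3
  storm eat: 3
  eat count: 2
  eat have: 2
  have eat: 2
  have have: 2
11 duplicate windows → 26 − 11 = 15 distinct.

15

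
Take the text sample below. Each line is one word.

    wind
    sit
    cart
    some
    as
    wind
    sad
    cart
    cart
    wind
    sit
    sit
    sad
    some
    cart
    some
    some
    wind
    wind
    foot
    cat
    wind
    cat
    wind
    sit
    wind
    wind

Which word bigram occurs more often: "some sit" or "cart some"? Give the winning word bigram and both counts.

"cart some" (2 vs 0)

"some sit": 0 occurrences
"cart some": 2 occurrences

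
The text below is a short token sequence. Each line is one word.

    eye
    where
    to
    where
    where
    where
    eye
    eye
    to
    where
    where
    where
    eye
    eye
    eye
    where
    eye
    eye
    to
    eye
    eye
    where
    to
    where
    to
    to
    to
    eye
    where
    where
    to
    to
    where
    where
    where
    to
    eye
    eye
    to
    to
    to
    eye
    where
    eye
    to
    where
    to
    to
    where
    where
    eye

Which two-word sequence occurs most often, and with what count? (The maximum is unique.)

Bigram frequencies (highest first):
  where where: 8
  where to: 6
  to where: 6
  eye eye: 6
  to to: 6
  eye where: 5
  … (3 more, each ≤ 5)

"where where", 8 times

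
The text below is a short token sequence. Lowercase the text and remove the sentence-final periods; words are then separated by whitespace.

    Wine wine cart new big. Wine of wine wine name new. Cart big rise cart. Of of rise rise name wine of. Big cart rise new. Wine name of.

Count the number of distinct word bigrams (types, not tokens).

25

29 tokens → 28 bigram windows in total.
Repeated bigrams (each contributes count−1 duplicates):
  wine name: 2
  wine of: 2
  wine wine: 2
3 duplicate windows → 28 − 3 = 25 distinct.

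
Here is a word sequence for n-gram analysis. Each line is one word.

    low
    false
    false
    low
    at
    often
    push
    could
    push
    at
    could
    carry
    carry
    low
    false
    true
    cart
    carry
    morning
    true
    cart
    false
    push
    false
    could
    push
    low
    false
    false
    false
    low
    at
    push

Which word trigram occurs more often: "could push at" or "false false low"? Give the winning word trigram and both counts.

"false false low" (2 vs 1)

"could push at": 1 occurrence
"false false low": 2 occurrences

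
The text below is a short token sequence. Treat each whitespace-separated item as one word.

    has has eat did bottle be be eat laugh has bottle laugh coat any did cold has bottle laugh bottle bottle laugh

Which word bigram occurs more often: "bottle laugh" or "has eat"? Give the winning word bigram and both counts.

"bottle laugh": 3 occurrences
"has eat": 1 occurrence

"bottle laugh" (3 vs 1)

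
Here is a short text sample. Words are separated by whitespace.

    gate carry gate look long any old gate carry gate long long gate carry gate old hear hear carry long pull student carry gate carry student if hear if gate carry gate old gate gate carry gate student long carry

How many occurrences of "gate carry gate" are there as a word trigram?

Scanning the 38 overlapping trigram windows for "gate carry gate":
  position 1–3: gate carry gate
  position 8–10: gate carry gate
  position 13–15: gate carry gate
  position 30–32: gate carry gate
  position 35–37: gate carry gate

5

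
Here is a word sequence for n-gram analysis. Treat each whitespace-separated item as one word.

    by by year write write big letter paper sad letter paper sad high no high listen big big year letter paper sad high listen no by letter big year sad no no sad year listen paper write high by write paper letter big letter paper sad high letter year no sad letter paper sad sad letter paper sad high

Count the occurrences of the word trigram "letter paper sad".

Scanning the 57 overlapping trigram windows for "letter paper sad":
  position 7–9: letter paper sad
  position 10–12: letter paper sad
  position 20–22: letter paper sad
  position 44–46: letter paper sad
  position 52–54: letter paper sad
  position 56–58: letter paper sad

6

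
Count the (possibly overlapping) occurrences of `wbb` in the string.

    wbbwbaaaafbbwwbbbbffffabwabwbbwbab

Sliding a length-3 window over the 34 characters (32 positions):
  position 1–3: wbb
  position 14–16: wbb
  position 28–30: wbb

3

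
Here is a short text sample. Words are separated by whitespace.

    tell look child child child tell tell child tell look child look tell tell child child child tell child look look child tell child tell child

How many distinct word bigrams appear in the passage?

9

26 tokens → 25 bigram windows in total.
Repeated bigrams (each contributes count−1 duplicates):
  child tell: 5
  tell child: 5
  child child: 4
  look child: 3
  child look: 2
  tell look: 2
  tell tell: 2
16 duplicate windows → 25 − 16 = 9 distinct.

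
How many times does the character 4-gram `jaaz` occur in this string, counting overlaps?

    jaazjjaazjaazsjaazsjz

4

Sliding a length-4 window over the 21 characters (18 positions):
  position 1–4: jaaz
  position 6–9: jaaz
  position 10–13: jaaz
  position 15–18: jaaz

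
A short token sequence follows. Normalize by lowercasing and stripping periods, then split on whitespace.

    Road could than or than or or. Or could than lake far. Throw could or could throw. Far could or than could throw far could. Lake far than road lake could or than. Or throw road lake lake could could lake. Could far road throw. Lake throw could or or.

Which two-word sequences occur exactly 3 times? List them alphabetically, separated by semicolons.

Bigram counts meeting the condition (exactly 3 times):
  lake could: 3
  or or: 3
  or than: 3
  than or: 3

lake could; or or; or than; than or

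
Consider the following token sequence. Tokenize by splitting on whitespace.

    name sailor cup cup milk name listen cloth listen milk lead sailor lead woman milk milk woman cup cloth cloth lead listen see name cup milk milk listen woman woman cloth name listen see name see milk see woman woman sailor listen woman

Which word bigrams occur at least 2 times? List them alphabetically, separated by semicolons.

Bigram counts meeting the condition (at least 2 times):
  cup milk: 2
  listen see: 2
  listen woman: 2
  milk milk: 2
  name listen: 2
  see name: 2
  woman woman: 2

cup milk; listen see; listen woman; milk milk; name listen; see name; woman woman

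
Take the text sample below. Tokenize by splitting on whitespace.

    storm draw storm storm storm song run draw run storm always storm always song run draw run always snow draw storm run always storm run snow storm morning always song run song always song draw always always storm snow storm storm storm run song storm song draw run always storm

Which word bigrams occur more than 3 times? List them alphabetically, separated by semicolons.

always storm; storm storm

Bigram counts meeting the condition (more than 3 times):
  always storm: 4
  storm storm: 4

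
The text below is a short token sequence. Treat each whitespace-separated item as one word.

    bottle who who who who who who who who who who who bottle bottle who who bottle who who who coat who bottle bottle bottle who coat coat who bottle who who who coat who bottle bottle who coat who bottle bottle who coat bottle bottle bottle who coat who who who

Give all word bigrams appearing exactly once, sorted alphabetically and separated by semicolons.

coat bottle; coat coat

Bigram counts meeting the condition (exactly once):
  coat bottle: 1
  coat coat: 1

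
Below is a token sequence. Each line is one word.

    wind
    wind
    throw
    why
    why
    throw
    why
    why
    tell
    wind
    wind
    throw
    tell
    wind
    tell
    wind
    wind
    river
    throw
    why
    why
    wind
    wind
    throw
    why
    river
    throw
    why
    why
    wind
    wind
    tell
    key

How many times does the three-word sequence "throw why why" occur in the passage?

4

Scanning the 31 overlapping trigram windows for "throw why why":
  position 3–5: throw why why
  position 6–8: throw why why
  position 19–21: throw why why
  position 27–29: throw why why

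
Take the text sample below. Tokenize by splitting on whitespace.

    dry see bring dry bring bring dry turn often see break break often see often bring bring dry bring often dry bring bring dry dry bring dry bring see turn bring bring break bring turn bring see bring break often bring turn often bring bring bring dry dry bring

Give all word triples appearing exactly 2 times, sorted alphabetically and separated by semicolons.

bring dry dry; dry bring bring; dry dry bring; often bring bring

Trigram counts meeting the condition (exactly 2 times):
  bring dry dry: 2
  dry bring bring: 2
  dry dry bring: 2
  often bring bring: 2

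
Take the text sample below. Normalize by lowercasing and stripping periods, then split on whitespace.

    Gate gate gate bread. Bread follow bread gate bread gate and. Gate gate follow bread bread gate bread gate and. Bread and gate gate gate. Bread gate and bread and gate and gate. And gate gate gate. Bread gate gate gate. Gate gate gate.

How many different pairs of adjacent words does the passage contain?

44 tokens → 43 bigram windows in total.
Repeated bigrams (each contributes count−1 duplicates):
  gate gate: 12
  bread gate: 6
  and gate: 5
  gate and: 5
  gate bread: 5
  and bread: 2
  bread and: 2
  bread bread: 2
  … (1 more repeated)
32 duplicate windows → 43 − 32 = 11 distinct.

11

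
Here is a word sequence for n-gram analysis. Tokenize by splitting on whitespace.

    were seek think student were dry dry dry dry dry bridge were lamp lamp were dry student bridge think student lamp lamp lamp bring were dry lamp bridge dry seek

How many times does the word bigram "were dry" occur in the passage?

3

Scanning the 29 overlapping bigram windows for "were dry":
  position 5–6: were dry
  position 15–16: were dry
  position 25–26: were dry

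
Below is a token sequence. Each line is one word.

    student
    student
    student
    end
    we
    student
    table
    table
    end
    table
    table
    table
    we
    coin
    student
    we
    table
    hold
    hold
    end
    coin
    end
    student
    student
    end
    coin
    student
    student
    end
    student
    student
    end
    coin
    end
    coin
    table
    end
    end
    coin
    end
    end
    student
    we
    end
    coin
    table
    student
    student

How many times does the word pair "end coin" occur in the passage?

6

Scanning the 47 overlapping bigram windows for "end coin":
  position 20–21: end coin
  position 25–26: end coin
  position 32–33: end coin
  position 34–35: end coin
  position 38–39: end coin
  position 44–45: end coin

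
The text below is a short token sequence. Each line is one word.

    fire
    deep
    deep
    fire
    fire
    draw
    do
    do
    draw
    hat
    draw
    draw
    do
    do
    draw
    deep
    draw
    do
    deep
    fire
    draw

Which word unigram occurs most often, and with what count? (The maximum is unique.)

Unigram frequencies (highest first):
  draw: 7
  do: 5
  fire: 4
  deep: 4
  hat: 1

"draw", 7 times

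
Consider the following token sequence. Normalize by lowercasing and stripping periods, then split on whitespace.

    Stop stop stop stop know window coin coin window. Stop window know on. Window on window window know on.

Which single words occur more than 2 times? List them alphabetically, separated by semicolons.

Unigram counts meeting the condition (more than 2 times):
  know: 3
  on: 3
  stop: 5
  window: 6

know; on; stop; window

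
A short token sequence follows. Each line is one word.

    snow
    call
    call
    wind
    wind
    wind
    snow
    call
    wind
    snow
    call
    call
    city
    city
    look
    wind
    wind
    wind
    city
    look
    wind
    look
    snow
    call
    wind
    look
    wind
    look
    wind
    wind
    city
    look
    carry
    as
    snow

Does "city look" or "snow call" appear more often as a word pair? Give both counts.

"city look": 3 occurrences
"snow call": 4 occurrences

"snow call" (4 vs 3)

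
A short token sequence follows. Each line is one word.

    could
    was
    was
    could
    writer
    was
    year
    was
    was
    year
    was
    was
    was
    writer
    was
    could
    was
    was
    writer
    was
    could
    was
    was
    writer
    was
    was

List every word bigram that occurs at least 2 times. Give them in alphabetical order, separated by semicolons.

Bigram counts meeting the condition (at least 2 times):
  could was: 3
  was could: 3
  was was: 7
  was writer: 3
  was year: 2
  writer was: 4
  year was: 2

could was; was could; was was; was writer; was year; writer was; year was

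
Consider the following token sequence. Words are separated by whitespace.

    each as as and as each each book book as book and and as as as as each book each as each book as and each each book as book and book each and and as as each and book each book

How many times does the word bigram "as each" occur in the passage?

Scanning the 41 overlapping bigram windows for "as each":
  position 5–6: as each
  position 17–18: as each
  position 21–22: as each
  position 37–38: as each

4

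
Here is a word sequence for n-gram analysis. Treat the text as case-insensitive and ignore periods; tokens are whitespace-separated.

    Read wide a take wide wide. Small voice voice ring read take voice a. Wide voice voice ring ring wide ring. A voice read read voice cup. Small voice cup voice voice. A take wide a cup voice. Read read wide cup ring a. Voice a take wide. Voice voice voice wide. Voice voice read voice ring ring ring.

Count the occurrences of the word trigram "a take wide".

3

Scanning the 57 overlapping trigram windows for "a take wide":
  position 3–5: a take wide
  position 33–35: a take wide
  position 46–48: a take wide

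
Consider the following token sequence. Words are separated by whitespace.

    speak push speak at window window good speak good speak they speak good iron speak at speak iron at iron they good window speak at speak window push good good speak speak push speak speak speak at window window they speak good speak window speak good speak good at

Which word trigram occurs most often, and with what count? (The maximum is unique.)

"speak good speak", 3 times

Trigram frequencies (highest first):
  speak good speak: 3
  speak push speak: 2
  speak at window: 2
  at window window: 2
  good speak good: 2
  they speak good: 2
  … (33 more, each ≤ 2)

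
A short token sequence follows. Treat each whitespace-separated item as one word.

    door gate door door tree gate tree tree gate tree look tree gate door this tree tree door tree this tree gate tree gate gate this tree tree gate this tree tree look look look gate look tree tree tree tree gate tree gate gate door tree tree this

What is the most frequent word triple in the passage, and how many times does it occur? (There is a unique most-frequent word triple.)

"tree gate tree", 4 times

Trigram frequencies (highest first):
  tree gate tree: 4
  tree tree gate: 3
  this tree tree: 3
  gate tree gate: 2
  tree gate gate: 2
  gate this tree: 2
  … (30 more, each ≤ 2)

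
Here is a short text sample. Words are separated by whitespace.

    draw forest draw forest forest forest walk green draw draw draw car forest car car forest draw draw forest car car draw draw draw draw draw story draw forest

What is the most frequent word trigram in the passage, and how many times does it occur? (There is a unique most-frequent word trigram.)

Trigram frequencies (highest first):
  draw draw draw: 4
  forest car car: 2
  draw forest draw: 1
  forest draw forest: 1
  draw forest forest: 1
  forest forest forest: 1
  … (17 more, each ≤ 1)

"draw draw draw", 4 times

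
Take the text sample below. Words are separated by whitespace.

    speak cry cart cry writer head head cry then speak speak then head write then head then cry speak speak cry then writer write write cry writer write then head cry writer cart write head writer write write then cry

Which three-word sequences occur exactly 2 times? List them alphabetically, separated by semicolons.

Trigram counts meeting the condition (exactly 2 times):
  write then head: 2
  writer write write: 2

write then head; writer write write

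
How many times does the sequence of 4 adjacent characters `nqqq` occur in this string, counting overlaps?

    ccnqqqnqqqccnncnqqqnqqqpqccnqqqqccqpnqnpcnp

5

Sliding a length-4 window over the 43 characters (40 positions):
  position 3–6: nqqq
  position 7–10: nqqq
  position 16–19: nqqq
  position 20–23: nqqq
  position 28–31: nqqq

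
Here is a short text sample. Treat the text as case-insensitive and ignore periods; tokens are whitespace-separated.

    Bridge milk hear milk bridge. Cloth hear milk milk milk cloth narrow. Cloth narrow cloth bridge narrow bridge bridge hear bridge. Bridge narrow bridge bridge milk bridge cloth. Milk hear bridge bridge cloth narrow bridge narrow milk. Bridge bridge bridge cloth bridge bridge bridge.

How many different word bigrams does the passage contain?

18

44 tokens → 43 bigram windows in total.
Repeated bigrams (each contributes count−1 duplicates):
  bridge bridge: 8
  bridge cloth: 4
  bridge narrow: 3
  cloth narrow: 3
  milk bridge: 3
  narrow bridge: 3
  bridge milk: 2
  cloth bridge: 2
  … (5 more repeated)
25 duplicate windows → 43 − 25 = 18 distinct.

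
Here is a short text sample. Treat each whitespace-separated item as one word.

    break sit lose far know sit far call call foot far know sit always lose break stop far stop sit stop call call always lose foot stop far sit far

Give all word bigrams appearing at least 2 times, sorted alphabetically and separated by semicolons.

always lose; call call; far know; know sit; sit far; stop far

Bigram counts meeting the condition (at least 2 times):
  always lose: 2
  call call: 2
  far know: 2
  know sit: 2
  sit far: 2
  stop far: 2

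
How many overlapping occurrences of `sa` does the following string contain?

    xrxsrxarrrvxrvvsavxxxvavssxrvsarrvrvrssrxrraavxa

Sliding a length-2 window over the 48 characters (47 positions):
  position 16–17: sa
  position 30–31: sa

2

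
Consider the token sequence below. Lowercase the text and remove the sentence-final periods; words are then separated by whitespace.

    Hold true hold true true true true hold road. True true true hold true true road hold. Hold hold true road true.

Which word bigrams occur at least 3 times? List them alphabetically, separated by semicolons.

Bigram counts meeting the condition (at least 3 times):
  hold true: 4
  true hold: 3
  true true: 6

hold true; true hold; true true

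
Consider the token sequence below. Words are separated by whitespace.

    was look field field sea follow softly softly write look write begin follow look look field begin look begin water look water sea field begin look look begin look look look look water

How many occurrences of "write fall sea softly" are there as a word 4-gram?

0

Scanning the 30 overlapping 4-gram windows for "write fall sea softly":
  (none found)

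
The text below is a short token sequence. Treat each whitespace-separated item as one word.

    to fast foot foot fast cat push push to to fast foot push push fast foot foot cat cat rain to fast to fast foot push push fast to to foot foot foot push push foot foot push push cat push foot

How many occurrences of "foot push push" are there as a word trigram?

Scanning the 40 overlapping trigram windows for "foot push push":
  position 12–14: foot push push
  position 25–27: foot push push
  position 33–35: foot push push
  position 37–39: foot push push

4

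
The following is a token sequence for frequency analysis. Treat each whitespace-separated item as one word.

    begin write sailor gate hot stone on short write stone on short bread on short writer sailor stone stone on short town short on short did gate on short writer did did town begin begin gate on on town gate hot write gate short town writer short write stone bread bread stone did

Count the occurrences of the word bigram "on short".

Scanning the 52 overlapping bigram windows for "on short":
  position 7–8: on short
  position 11–12: on short
  position 14–15: on short
  position 20–21: on short
  position 24–25: on short
  position 28–29: on short

6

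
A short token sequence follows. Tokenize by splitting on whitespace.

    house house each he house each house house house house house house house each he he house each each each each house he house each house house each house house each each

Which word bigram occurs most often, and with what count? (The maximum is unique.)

Bigram frequencies (highest first):
  house house: 9
  house each: 7
  each house: 4
  each each: 4
  he house: 3
  each he: 2
  … (2 more, each ≤ 1)

"house house", 9 times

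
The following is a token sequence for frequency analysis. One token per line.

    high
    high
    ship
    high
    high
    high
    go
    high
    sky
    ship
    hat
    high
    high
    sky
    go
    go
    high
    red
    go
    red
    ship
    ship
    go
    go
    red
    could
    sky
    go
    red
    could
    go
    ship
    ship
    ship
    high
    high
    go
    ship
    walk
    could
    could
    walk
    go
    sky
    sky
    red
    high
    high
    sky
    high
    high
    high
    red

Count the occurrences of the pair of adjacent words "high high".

Scanning the 52 overlapping bigram windows for "high high":
  position 1–2: high high
  position 4–5: high high
  position 5–6: high high
  position 12–13: high high
  position 35–36: high high
  position 47–48: high high
  position 50–51: high high
  position 51–52: high high

8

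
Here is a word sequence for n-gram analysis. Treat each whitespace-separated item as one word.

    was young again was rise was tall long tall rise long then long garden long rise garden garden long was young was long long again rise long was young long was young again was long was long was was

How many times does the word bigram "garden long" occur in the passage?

Scanning the 38 overlapping bigram windows for "garden long":
  position 14–15: garden long
  position 18–19: garden long

2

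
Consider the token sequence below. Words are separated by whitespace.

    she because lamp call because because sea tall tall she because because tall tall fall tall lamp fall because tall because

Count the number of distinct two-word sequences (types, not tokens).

16

21 tokens → 20 bigram windows in total.
Repeated bigrams (each contributes count−1 duplicates):
  because because: 2
  because tall: 2
  she because: 2
  tall tall: 2
4 duplicate windows → 20 − 4 = 16 distinct.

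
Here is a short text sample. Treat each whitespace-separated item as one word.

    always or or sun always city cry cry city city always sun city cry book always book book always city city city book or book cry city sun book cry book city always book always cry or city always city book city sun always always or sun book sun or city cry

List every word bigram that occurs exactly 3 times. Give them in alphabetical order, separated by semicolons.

always city; book always; city always; city city; city cry

Bigram counts meeting the condition (exactly 3 times):
  always city: 3
  book always: 3
  city always: 3
  city city: 3
  city cry: 3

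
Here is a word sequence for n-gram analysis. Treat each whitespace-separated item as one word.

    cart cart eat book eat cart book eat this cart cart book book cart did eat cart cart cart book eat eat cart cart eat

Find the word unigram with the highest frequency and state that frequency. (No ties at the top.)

"cart", 11 times

Unigram frequencies (highest first):
  cart: 11
  eat: 7
  book: 5
  this: 1
  did: 1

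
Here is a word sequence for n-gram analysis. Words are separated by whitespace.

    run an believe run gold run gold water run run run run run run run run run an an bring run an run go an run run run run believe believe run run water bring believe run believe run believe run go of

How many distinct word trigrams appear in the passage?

43 tokens → 41 trigram windows in total.
Repeated trigrams (each contributes count−1 duplicates):
  run run run: 9
  believe run believe: 2
  run believe run: 2
10 duplicate windows → 41 − 10 = 31 distinct.

31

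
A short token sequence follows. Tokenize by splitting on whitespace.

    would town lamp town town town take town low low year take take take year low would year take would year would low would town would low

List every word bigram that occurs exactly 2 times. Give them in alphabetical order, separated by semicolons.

low would; take take; town town; would low; would town; would year; year take

Bigram counts meeting the condition (exactly 2 times):
  low would: 2
  take take: 2
  town town: 2
  would low: 2
  would town: 2
  would year: 2
  year take: 2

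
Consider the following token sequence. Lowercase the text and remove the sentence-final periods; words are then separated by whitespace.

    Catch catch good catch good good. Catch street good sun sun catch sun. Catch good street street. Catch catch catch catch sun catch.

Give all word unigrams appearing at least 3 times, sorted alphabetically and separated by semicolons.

Unigram counts meeting the condition (at least 3 times):
  catch: 11
  good: 5
  street: 3
  sun: 4

catch; good; street; sun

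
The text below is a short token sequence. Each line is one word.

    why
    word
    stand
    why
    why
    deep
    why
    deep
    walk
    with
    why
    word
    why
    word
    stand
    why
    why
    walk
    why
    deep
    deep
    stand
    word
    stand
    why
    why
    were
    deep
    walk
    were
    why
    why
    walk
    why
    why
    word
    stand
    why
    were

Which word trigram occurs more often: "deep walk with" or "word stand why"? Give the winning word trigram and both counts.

"deep walk with": 1 occurrence
"word stand why": 4 occurrences

"word stand why" (4 vs 1)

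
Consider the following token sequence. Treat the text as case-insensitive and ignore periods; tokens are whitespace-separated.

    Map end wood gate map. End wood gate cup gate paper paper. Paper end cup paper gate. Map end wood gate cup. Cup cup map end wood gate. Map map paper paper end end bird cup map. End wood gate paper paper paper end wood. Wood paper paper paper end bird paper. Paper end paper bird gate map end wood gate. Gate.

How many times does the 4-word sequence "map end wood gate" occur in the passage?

Scanning the 59 overlapping 4-gram windows for "map end wood gate":
  position 1–4: map end wood gate
  position 5–8: map end wood gate
  position 18–21: map end wood gate
  position 25–28: map end wood gate
  position 37–40: map end wood gate
  position 58–61: map end wood gate

6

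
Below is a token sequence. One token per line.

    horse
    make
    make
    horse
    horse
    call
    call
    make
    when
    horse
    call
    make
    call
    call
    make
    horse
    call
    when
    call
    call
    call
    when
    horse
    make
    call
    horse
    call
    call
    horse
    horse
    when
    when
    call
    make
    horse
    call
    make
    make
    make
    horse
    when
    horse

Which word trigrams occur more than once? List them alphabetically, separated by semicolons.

Trigram counts meeting the condition (more than once):
  call call make: 2
  call make horse: 2
  horse call call: 2
  horse call make: 2
  make horse call: 2
  make make horse: 2

call call make; call make horse; horse call call; horse call make; make horse call; make make horse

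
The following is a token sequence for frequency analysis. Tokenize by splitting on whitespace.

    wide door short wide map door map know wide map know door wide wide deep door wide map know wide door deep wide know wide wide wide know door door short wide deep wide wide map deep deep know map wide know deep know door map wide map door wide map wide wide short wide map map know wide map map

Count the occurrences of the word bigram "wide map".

8

Scanning the 60 overlapping bigram windows for "wide map":
  position 4–5: wide map
  position 9–10: wide map
  position 17–18: wide map
  position 35–36: wide map
  position 47–48: wide map
  position 50–51: wide map
  position 55–56: wide map
  position 59–60: wide map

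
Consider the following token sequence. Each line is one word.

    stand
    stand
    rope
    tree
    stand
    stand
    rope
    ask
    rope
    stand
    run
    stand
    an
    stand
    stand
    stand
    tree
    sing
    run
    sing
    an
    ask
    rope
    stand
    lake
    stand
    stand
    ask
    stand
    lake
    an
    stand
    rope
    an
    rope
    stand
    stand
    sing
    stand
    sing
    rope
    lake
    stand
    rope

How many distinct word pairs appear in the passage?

28

44 tokens → 43 bigram windows in total.
Repeated bigrams (each contributes count−1 duplicates):
  stand stand: 6
  stand rope: 4
  rope stand: 3
  an stand: 2
  ask rope: 2
  lake stand: 2
  stand lake: 2
  stand sing: 2
15 duplicate windows → 43 − 15 = 28 distinct.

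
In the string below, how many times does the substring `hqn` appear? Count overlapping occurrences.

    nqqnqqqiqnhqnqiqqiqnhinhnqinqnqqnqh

1

Sliding a length-3 window over the 35 characters (33 positions):
  position 11–13: hqn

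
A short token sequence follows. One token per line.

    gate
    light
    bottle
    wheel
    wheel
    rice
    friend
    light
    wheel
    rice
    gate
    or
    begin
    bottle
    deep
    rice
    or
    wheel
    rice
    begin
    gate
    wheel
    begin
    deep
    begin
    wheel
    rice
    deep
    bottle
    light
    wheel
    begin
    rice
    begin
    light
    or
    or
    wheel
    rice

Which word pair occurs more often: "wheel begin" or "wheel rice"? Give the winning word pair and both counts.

"wheel rice" (5 vs 2)

"wheel begin": 2 occurrences
"wheel rice": 5 occurrences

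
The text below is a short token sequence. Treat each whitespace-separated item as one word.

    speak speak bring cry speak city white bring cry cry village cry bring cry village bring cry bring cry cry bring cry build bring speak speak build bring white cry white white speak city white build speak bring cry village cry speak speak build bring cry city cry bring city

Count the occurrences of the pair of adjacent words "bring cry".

8

Scanning the 49 overlapping bigram windows for "bring cry":
  position 3–4: bring cry
  position 8–9: bring cry
  position 13–14: bring cry
  position 16–17: bring cry
  position 18–19: bring cry
  position 21–22: bring cry
  position 38–39: bring cry
  position 45–46: bring cry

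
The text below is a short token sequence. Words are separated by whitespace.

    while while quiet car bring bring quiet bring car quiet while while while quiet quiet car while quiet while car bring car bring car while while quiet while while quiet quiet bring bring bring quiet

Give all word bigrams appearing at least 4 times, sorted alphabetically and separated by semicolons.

while quiet; while while

Bigram counts meeting the condition (at least 4 times):
  while quiet: 5
  while while: 5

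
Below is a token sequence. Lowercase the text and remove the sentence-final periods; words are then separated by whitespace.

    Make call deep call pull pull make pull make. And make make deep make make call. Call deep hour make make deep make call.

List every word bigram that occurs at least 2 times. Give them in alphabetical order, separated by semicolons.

call deep; deep make; make call; make deep; make make; pull make

Bigram counts meeting the condition (at least 2 times):
  call deep: 2
  deep make: 2
  make call: 3
  make deep: 2
  make make: 3
  pull make: 2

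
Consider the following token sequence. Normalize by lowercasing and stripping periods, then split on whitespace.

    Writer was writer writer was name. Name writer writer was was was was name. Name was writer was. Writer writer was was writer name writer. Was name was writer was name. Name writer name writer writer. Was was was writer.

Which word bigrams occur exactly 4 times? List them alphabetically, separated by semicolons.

Bigram counts meeting the condition (exactly 4 times):
  name writer: 4
  was name: 4
  writer writer: 4

name writer; was name; writer writer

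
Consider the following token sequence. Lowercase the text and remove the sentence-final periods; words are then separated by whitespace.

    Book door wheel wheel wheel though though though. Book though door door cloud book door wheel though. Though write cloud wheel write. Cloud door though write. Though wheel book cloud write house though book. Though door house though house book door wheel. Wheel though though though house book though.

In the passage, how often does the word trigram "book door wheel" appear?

3

Scanning the 47 overlapping trigram windows for "book door wheel":
  position 1–3: book door wheel
  position 14–16: book door wheel
  position 40–42: book door wheel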